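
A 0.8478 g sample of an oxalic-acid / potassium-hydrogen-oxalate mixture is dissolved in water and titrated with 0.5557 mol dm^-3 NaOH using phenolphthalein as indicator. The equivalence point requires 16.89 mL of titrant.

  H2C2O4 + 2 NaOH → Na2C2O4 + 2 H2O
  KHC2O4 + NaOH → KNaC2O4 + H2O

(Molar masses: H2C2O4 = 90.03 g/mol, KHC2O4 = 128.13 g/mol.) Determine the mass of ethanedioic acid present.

0.1922 g

n(NaOH) = 0.01689 × 0.5557 = 9.386 × 10^-3 mol
Let x = n(H2C2O4), y = n(KHC2O4).
Titrant: 2x + 1y = 9.386 × 10^-3;  mass: 90.03x + 128.13y = 0.8478
Solving, x = 2.134 × 10^-3 mol, y = 5.117 × 10^-3 mol
mass of H2C2O4 = 2.134 × 10^-3 × 90.03 = 0.1922 g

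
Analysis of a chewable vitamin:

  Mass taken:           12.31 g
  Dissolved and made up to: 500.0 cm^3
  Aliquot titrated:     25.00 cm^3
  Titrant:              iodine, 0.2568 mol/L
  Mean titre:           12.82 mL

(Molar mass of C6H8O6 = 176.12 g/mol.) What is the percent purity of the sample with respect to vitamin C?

C6H8O6 + I2 → C6H6O6 + 2 HI
n(I2) per titration = 0.01282 × 0.2568 = 3.292 × 10^-3 mol
n(C6H8O6) in each aliquot = 3.292 × 10^-3 mol (1:1 ratio)
n(C6H8O6) in the whole flask = 3.292 × 10^-3 × 500.0/25.00 = 0.06584 mol
mass of C6H8O6 = 0.06584 × 176.12 = 11.60 g
% C6H8O6 = 11.60 / 12.31 × 100 = 94.20 %

94.20 %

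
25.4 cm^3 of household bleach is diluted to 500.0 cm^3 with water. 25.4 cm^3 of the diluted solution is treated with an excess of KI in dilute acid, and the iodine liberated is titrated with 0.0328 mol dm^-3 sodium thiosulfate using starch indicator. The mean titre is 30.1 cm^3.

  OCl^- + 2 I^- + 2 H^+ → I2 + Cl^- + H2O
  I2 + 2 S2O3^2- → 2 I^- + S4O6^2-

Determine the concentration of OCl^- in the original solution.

0.383 mol/L

n(S2O3^2-) = 0.0301 × 0.0328 = 9.87 × 10^-4 mol
n(I2) = n(S2O3^2-)/2 = 4.94 × 10^-4 mol
n(OCl^-) in the aliquot = 4.94 × 10^-4 mol (1:1 ratio)
[OCl^-]_dilute = 4.94 × 10^-4 / 0.0254 = 0.0194 mol/L
[OCl^-]_original = 0.0194 × 500.0/25.4 = 0.383 mol/L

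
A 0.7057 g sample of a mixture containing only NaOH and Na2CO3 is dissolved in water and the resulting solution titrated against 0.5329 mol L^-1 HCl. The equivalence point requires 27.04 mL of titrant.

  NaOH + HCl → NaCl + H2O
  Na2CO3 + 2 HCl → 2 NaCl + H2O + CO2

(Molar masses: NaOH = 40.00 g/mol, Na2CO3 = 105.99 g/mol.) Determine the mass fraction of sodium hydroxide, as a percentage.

n(HCl) = 0.02704 × 0.5329 = 0.01441 mol
Let x = n(NaOH), y = n(Na2CO3).
Titrant: 1x + 2y = 0.01441;  mass: 40.00x + 105.99y = 0.7057
Solving, x = 4.458 × 10^-3 mol, y = 4.976 × 10^-3 mol
mass of NaOH = 4.458 × 10^-3 × 40.00 = 0.1783 g
% NaOH = 0.1783 / 0.7057 × 100 = 25.27 %

25.27 %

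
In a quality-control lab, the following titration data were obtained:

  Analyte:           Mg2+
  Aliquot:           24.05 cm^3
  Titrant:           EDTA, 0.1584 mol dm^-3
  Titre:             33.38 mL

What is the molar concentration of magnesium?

0.2198 mol/L

Mg^2+ + EDTA^4- → [Mg(EDTA)]^2-
n(EDTA) = 0.03338 L × 0.1584 mol/L = 5.287 × 10^-3 mol
n(Mg2+) = 5.287 × 10^-3 mol (1:1 mole ratio)
[Mg2+] = 5.287 × 10^-3 mol / 0.02405 L = 0.2198 mol/L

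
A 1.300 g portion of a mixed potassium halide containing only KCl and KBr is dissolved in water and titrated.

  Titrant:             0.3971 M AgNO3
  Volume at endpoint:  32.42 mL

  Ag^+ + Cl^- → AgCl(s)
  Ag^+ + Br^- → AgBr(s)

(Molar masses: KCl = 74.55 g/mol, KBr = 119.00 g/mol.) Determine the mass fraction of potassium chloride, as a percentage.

n(AgNO3) = 0.03242 × 0.3971 = 0.01287 mol
Let x = n(KCl), y = n(KBr).
Titrant: 1x + 1y = 0.01287;  mass: 74.55x + 119.00y = 1.300
Solving, x = 5.219 × 10^-3 mol, y = 7.655 × 10^-3 mol
mass of KCl = 5.219 × 10^-3 × 74.55 = 0.3891 g
% KCl = 0.3891 / 1.300 × 100 = 29.93 %

29.93 %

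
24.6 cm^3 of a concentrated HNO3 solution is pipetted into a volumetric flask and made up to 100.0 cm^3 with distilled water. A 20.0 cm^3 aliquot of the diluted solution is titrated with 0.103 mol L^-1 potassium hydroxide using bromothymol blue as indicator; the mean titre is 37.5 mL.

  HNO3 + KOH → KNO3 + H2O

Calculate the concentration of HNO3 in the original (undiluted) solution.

0.785 mol/L

n(KOH) = 0.0375 × 0.103 = 3.86 × 10^-3 mol
n(HNO3) in the aliquot = 3.86 × 10^-3 mol (1:1 ratio)
[HNO3]_dilute = 3.86 × 10^-3 / 0.0200 = 0.193 mol/L
Dilution factor = 100.0 / 24.6 = 4.065
[HNO3]_stock = 0.193 × 4.065 = 0.785 mol/L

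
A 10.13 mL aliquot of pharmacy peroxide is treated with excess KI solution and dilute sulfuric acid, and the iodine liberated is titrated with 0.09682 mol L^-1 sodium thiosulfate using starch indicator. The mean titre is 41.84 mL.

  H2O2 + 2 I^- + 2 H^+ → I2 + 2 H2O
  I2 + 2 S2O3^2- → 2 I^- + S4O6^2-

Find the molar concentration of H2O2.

n(S2O3^2-) = 0.04184 × 0.09682 = 4.051 × 10^-3 mol
n(I2) = n(S2O3^2-)/2 = 2.025 × 10^-3 mol
n(H2O2) in the aliquot = 2.025 × 10^-3 mol (1:1 ratio)
[H2O2] = 2.025 × 10^-3 / 0.01013 = 0.1999 mol/L

0.1999 mol/L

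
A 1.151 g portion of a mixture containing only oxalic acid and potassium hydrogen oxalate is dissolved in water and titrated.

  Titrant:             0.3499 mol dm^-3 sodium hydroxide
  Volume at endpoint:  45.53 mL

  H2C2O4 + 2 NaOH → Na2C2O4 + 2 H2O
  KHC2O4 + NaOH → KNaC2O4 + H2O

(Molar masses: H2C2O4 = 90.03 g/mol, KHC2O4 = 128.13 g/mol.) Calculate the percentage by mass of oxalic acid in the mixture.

41.89 %

n(NaOH) = 0.04553 × 0.3499 = 0.01593 mol
Let x = n(H2C2O4), y = n(KHC2O4).
Titrant: 2x + 1y = 0.01593;  mass: 90.03x + 128.13y = 1.151
Solving, x = 5.355 × 10^-3 mol, y = 5.220 × 10^-3 mol
mass of H2C2O4 = 5.355 × 10^-3 × 90.03 = 0.4821 g
% H2C2O4 = 0.4821 / 1.151 × 100 = 41.89 %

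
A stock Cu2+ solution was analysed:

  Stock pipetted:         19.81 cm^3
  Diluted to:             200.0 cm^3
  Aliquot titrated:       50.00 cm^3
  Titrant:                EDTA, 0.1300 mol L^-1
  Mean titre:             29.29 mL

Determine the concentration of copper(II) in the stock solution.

Cu^2+ + EDTA^4- → [Cu(EDTA)]^2-
n(EDTA) = 0.02929 × 0.1300 = 3.808 × 10^-3 mol
n(Cu2+) in the aliquot = 3.808 × 10^-3 mol (1:1 ratio)
[Cu2+]_dilute = 3.808 × 10^-3 / 0.05000 = 0.07615 mol/L
Dilution factor = 200.0 / 19.81 = 10.10
[Cu2+]_stock = 0.07615 × 10.10 = 0.7688 mol/L

0.7688 mol/L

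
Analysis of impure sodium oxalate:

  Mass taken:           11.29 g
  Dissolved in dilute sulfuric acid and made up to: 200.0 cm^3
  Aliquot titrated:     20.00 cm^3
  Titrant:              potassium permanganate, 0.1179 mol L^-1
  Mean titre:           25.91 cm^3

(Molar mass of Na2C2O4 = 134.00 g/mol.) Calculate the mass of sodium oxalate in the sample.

10.23 g

2 MnO4^- + 5 C2O4^2- + 16 H^+ → 2 Mn^2+ + 10 CO2 + 8 H2O
n(KMnO4) per titration = 0.02591 × 0.1179 = 3.055 × 10^-3 mol
From the 5:2 ratio, n(Na2C2O4) in each aliquot = 5/2 × 3.055 × 10^-3 = 7.637 × 10^-3 mol
n(Na2C2O4) in the whole flask = 7.637 × 10^-3 × 200.0/20.00 = 0.07637 mol
mass of Na2C2O4 = 0.07637 × 134.00 = 10.23 g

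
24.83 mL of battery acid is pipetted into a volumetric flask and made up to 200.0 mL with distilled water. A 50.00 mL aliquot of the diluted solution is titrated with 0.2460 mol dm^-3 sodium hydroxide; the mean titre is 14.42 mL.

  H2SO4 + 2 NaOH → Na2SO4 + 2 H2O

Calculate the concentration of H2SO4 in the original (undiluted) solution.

n(NaOH) = 0.01442 × 0.2460 = 3.547 × 10^-3 mol
From the 1:2 ratio, n(H2SO4) in the aliquot = 1/2 × 3.547 × 10^-3 = 1.774 × 10^-3 mol
[H2SO4]_dilute = 1.774 × 10^-3 / 0.05000 = 0.03547 mol/L
Dilution factor = 200.0 / 24.83 = 8.055
[H2SO4]_stock = 0.03547 × 8.055 = 0.2857 mol/L

0.2857 mol/L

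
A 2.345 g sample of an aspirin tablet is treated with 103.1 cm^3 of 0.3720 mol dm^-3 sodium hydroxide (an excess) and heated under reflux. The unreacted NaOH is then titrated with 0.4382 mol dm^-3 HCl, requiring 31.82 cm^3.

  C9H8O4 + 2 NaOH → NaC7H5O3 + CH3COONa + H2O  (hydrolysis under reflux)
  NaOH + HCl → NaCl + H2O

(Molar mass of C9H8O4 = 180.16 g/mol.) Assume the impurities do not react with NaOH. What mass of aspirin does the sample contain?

2.199 g

n(NaOH) added = 0.1031 × 0.3720 = 0.03835 mol
n(HCl) used in back-titration = 0.03182 × 0.4382 = 0.01394 mol
n(NaOH) left over = 0.01394 mol (1:1 ratio)
n(NaOH) consumed by analyte = 0.03835 − 0.01394 = 0.02441 mol
From the 1:2 ratio, n(C9H8O4) = 1/2 × 0.02441 = 0.01220 mol
mass of C9H8O4 = 0.01220 × 180.16 = 2.199 g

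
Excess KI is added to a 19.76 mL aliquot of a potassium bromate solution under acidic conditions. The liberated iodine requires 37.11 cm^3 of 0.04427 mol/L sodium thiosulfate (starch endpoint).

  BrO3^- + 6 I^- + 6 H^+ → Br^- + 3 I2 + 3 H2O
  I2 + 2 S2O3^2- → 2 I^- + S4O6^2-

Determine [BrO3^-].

0.01386 mol/L

n(S2O3^2-) = 0.03711 × 0.04427 = 1.643 × 10^-3 mol
n(I2) = n(S2O3^2-)/2 = 8.214 × 10^-4 mol
From the 1:3 ratio, n(BrO3^-) in the aliquot = 1/3 × 8.214 × 10^-4 = 2.738 × 10^-4 mol
[BrO3^-] = 2.738 × 10^-4 / 0.01976 = 0.01386 mol/L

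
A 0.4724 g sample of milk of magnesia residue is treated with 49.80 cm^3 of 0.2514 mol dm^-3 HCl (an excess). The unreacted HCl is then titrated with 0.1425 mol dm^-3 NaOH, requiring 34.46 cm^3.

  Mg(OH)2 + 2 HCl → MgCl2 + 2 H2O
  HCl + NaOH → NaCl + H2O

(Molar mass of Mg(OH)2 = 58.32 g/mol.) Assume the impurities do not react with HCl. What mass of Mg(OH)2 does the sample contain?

n(HCl) added = 0.04980 × 0.2514 = 0.01252 mol
n(NaOH) used in back-titration = 0.03446 × 0.1425 = 4.911 × 10^-3 mol
n(HCl) left over = 4.911 × 10^-3 mol (1:1 ratio)
n(HCl) consumed by analyte = 0.01252 − 4.911 × 10^-3 = 7.609 × 10^-3 mol
From the 1:2 ratio, n(Mg(OH)2) = 1/2 × 7.609 × 10^-3 = 3.805 × 10^-3 mol
mass of Mg(OH)2 = 3.805 × 10^-3 × 58.32 = 0.2219 g

0.2219 g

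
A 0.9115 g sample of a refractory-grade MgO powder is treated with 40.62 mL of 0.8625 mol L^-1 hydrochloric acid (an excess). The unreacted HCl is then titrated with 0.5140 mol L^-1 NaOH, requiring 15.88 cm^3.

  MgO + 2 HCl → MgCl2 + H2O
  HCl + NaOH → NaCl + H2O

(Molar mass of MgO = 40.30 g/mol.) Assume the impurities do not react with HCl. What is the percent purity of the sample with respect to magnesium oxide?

59.41 %

n(HCl) added = 0.04062 × 0.8625 = 0.03503 mol
n(NaOH) used in back-titration = 0.01588 × 0.5140 = 8.162 × 10^-3 mol
n(HCl) left over = 8.162 × 10^-3 mol (1:1 ratio)
n(HCl) consumed by analyte = 0.03503 − 8.162 × 10^-3 = 0.02687 mol
From the 1:2 ratio, n(MgO) = 1/2 × 0.02687 = 0.01344 mol
mass of MgO = 0.01344 × 40.30 = 0.5415 g
% MgO = 0.5415 / 0.9115 × 100 = 59.41 %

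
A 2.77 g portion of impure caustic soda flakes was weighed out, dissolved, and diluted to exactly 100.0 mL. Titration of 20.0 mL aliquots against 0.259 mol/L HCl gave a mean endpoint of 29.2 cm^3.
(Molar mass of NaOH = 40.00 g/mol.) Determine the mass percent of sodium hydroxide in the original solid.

54.6 %

NaOH + HCl → NaCl + H2O
n(HCl) per titration = 0.0292 × 0.259 = 7.56 × 10^-3 mol
n(NaOH) in each aliquot = 7.56 × 10^-3 mol (1:1 ratio)
n(NaOH) in the whole flask = 7.56 × 10^-3 × 100.0/20.0 = 0.0378 mol
mass of NaOH = 0.0378 × 40.00 = 1.51 g
% NaOH = 1.51 / 2.77 × 100 = 54.6 %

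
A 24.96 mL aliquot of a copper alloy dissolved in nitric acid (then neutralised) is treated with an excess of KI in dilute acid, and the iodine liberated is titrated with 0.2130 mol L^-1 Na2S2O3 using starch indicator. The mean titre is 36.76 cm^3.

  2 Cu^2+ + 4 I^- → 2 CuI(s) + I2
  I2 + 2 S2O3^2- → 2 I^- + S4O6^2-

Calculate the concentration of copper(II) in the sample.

0.3137 mol/L

n(S2O3^2-) = 0.03676 × 0.2130 = 7.830 × 10^-3 mol
n(I2) = n(S2O3^2-)/2 = 3.915 × 10^-3 mol
From the 2:1 ratio, n(Cu2+) in the aliquot = 2/1 × 3.915 × 10^-3 = 7.830 × 10^-3 mol
[Cu2+] = 7.830 × 10^-3 / 0.02496 = 0.3137 mol/L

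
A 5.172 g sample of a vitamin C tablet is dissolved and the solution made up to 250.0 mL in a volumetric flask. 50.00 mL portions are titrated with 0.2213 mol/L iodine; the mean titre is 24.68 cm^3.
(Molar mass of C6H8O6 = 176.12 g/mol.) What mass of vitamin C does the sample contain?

C6H8O6 + I2 → C6H6O6 + 2 HI
n(I2) per titration = 0.02468 × 0.2213 = 5.462 × 10^-3 mol
n(C6H8O6) in each aliquot = 5.462 × 10^-3 mol (1:1 ratio)
n(C6H8O6) in the whole flask = 5.462 × 10^-3 × 250.0/50.00 = 0.02731 mol
mass of C6H8O6 = 0.02731 × 176.12 = 4.810 g

4.810 g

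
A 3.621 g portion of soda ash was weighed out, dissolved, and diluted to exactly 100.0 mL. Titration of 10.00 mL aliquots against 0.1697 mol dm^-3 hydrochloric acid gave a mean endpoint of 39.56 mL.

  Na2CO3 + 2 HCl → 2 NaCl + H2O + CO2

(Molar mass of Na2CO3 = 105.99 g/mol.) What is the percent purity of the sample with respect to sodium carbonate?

98.25 %

n(HCl) per titration = 0.03956 × 0.1697 = 6.713 × 10^-3 mol
From the 1:2 ratio, n(Na2CO3) in each aliquot = 1/2 × 6.713 × 10^-3 = 3.357 × 10^-3 mol
n(Na2CO3) in the whole flask = 3.357 × 10^-3 × 100.0/10.00 = 0.03357 mol
mass of Na2CO3 = 0.03357 × 105.99 = 3.558 g
% Na2CO3 = 3.558 / 3.621 × 100 = 98.25 %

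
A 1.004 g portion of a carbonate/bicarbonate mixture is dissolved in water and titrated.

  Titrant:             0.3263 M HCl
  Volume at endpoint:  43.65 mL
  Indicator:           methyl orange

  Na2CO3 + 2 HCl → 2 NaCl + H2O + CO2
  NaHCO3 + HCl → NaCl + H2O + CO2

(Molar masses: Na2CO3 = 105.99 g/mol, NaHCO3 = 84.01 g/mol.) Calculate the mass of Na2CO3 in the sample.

n(HCl) = 0.04365 × 0.3263 = 0.01424 mol
Let x = n(Na2CO3), y = n(NaHCO3).
Titrant: 2x + 1y = 0.01424;  mass: 105.99x + 84.01y = 1.004
Solving, x = 3.104 × 10^-3 mol, y = 8.035 × 10^-3 mol
mass of Na2CO3 = 3.104 × 10^-3 × 105.99 = 0.3290 g

0.3290 g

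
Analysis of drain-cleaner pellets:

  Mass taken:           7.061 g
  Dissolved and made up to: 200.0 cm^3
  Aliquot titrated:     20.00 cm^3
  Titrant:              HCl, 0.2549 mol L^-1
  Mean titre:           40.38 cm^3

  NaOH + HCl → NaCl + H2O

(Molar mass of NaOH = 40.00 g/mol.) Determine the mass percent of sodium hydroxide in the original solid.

58.31 %

n(HCl) per titration = 0.04038 × 0.2549 = 0.01029 mol
n(NaOH) in each aliquot = 0.01029 mol (1:1 ratio)
n(NaOH) in the whole flask = 0.01029 × 200.0/20.00 = 0.1029 mol
mass of NaOH = 0.1029 × 40.00 = 4.117 g
% NaOH = 4.117 / 7.061 × 100 = 58.31 %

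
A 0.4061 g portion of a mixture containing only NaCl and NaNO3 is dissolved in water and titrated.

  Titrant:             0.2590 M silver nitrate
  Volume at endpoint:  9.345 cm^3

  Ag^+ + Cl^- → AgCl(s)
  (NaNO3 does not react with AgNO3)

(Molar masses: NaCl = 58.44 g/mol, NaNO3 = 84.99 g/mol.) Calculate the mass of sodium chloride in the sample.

n(AgNO3) = 0.009345 × 0.2590 = 2.420 × 10^-3 mol
Let x = n(NaCl), y = n(NaNO3).
Titrant: 1x = 2.420 × 10^-3;  mass: 58.44x + 84.99y = 0.4061
Solving, x = 2.420 × 10^-3 mol, y = 3.114 × 10^-3 mol
mass of NaCl = 2.420 × 10^-3 × 58.44 = 0.1414 g

0.1414 g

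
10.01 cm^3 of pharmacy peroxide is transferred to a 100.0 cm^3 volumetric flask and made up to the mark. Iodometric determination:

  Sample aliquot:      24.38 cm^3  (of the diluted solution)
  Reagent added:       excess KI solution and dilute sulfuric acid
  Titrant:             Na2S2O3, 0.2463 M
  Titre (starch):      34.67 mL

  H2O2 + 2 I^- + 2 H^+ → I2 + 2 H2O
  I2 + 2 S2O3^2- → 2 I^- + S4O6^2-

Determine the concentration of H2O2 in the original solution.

n(S2O3^2-) = 0.03467 × 0.2463 = 8.539 × 10^-3 mol
n(I2) = n(S2O3^2-)/2 = 4.270 × 10^-3 mol
n(H2O2) in the aliquot = 4.270 × 10^-3 mol (1:1 ratio)
[H2O2]_dilute = 4.270 × 10^-3 / 0.02438 = 0.1751 mol/L
[H2O2]_original = 0.1751 × 100.0/10.01 = 1.750 mol/L

1.750 M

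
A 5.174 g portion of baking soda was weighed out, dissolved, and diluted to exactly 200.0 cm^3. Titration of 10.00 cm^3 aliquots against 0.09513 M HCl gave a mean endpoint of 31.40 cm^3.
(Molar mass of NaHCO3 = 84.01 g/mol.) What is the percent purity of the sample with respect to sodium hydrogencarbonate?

NaHCO3 + HCl → NaCl + H2O + CO2
n(HCl) per titration = 0.03140 × 0.09513 = 2.987 × 10^-3 mol
n(NaHCO3) in each aliquot = 2.987 × 10^-3 mol (1:1 ratio)
n(NaHCO3) in the whole flask = 2.987 × 10^-3 × 200.0/10.00 = 0.05974 mol
mass of NaHCO3 = 0.05974 × 84.01 = 5.019 g
% NaHCO3 = 5.019 / 5.174 × 100 = 97.00 %

97.00 %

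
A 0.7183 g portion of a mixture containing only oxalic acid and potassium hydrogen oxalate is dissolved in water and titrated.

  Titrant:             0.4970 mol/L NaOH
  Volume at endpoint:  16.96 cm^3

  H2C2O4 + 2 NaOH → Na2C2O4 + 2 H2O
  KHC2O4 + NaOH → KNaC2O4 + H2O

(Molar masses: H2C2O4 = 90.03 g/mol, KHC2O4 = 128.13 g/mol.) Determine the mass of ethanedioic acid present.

n(NaOH) = 0.01696 × 0.4970 = 8.429 × 10^-3 mol
Let x = n(H2C2O4), y = n(KHC2O4).
Titrant: 2x + 1y = 8.429 × 10^-3;  mass: 90.03x + 128.13y = 0.7183
Solving, x = 2.176 × 10^-3 mol, y = 4.077 × 10^-3 mol
mass of H2C2O4 = 2.176 × 10^-3 × 90.03 = 0.1959 g

0.1959 g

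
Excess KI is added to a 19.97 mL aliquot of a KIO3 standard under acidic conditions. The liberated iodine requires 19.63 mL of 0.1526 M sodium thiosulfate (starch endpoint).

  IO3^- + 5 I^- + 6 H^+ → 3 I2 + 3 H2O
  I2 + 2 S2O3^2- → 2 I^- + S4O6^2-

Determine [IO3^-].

0.02500 M

n(S2O3^2-) = 0.01963 × 0.1526 = 2.996 × 10^-3 mol
n(I2) = n(S2O3^2-)/2 = 1.498 × 10^-3 mol
From the 1:3 ratio, n(IO3^-) in the aliquot = 1/3 × 1.498 × 10^-3 = 4.993 × 10^-4 mol
[IO3^-] = 4.993 × 10^-4 / 0.01997 = 0.02500 mol/L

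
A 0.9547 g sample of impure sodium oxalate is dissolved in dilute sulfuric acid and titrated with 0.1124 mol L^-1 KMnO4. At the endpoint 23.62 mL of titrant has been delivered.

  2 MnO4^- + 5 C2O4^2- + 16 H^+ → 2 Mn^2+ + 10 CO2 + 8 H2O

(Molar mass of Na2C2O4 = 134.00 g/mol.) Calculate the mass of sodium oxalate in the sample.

n(KMnO4) = 0.02362 L × 0.1124 mol/L = 2.655 × 10^-3 mol
From the 5:2 ratio, n(Na2C2O4) = 5/2 × 2.655 × 10^-3 = 6.637 × 10^-3 mol
mass of Na2C2O4 = 6.637 × 10^-3 × 134.00 g/mol = 0.8894 g

0.8894 g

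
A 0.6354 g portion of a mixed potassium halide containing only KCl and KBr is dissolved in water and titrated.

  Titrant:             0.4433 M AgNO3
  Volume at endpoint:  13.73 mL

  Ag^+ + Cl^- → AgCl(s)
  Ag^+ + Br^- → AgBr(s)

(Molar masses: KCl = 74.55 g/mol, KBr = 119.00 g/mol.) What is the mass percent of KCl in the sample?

n(AgNO3) = 0.01373 × 0.4433 = 6.087 × 10^-3 mol
Let x = n(KCl), y = n(KBr).
Titrant: 1x + 1y = 6.087 × 10^-3;  mass: 74.55x + 119.00y = 0.6354
Solving, x = 2.000 × 10^-3 mol, y = 4.087 × 10^-3 mol
mass of KCl = 2.000 × 10^-3 × 74.55 = 0.1491 g
% KCl = 0.1491 / 0.6354 × 100 = 23.46 %

23.46 %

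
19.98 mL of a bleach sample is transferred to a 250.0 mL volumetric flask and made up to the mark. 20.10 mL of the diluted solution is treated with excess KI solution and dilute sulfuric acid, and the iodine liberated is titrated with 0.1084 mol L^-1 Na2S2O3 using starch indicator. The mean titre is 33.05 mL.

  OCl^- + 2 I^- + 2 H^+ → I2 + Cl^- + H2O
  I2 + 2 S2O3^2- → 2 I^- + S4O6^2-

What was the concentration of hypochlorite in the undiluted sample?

1.115 mol/L

n(S2O3^2-) = 0.03305 × 0.1084 = 3.583 × 10^-3 mol
n(I2) = n(S2O3^2-)/2 = 1.791 × 10^-3 mol
n(OCl^-) in the aliquot = 1.791 × 10^-3 mol (1:1 ratio)
[OCl^-]_dilute = 1.791 × 10^-3 / 0.02010 = 0.08912 mol/L
[OCl^-]_original = 0.08912 × 250.0/19.98 = 1.115 mol/L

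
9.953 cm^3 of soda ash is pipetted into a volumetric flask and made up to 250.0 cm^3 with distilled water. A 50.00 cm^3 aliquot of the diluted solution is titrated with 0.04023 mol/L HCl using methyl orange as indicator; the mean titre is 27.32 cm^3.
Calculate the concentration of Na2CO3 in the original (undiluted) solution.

0.2761 mol/L

Na2CO3 + 2 HCl → 2 NaCl + H2O + CO2
n(HCl) = 0.02732 × 0.04023 = 1.099 × 10^-3 mol
From the 1:2 ratio, n(Na2CO3) in the aliquot = 1/2 × 1.099 × 10^-3 = 5.495 × 10^-4 mol
[Na2CO3]_dilute = 5.495 × 10^-4 / 0.05000 = 0.01099 mol/L
Dilution factor = 250.0 / 9.953 = 25.12
[Na2CO3]_stock = 0.01099 × 25.12 = 0.2761 mol/L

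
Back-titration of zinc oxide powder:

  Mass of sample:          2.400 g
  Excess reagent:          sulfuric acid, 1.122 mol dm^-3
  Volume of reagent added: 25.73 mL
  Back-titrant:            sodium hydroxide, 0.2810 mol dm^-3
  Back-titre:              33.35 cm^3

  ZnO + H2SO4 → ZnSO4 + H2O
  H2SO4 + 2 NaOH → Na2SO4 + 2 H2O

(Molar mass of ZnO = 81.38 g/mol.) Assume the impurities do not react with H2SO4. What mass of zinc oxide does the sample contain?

n(H2SO4) added = 0.02573 × 1.122 = 0.02887 mol
n(NaOH) used in back-titration = 0.03335 × 0.2810 = 9.371 × 10^-3 mol
From the 1:2 ratio, n(H2SO4) left over = 1/2 × 9.371 × 10^-3 = 4.686 × 10^-3 mol
n(H2SO4) consumed by analyte = 0.02887 − 4.686 × 10^-3 = 0.02418 mol
n(ZnO) = 0.02418 mol (1:1 ratio)
mass of ZnO = 0.02418 × 81.38 = 1.968 g

1.968 g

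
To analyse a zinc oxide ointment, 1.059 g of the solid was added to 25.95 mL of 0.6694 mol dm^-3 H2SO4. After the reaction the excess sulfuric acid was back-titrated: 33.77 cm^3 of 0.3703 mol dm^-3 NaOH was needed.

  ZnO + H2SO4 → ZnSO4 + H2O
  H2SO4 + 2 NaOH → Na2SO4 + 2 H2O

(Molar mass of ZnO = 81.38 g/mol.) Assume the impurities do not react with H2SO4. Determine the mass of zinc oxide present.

n(H2SO4) added = 0.02595 × 0.6694 = 0.01737 mol
n(NaOH) used in back-titration = 0.03377 × 0.3703 = 0.01251 mol
From the 1:2 ratio, n(H2SO4) left over = 1/2 × 0.01251 = 6.253 × 10^-3 mol
n(H2SO4) consumed by analyte = 0.01737 − 6.253 × 10^-3 = 0.01112 mol
n(ZnO) = 0.01112 mol (1:1 ratio)
mass of ZnO = 0.01112 × 81.38 = 0.9048 g

0.9048 g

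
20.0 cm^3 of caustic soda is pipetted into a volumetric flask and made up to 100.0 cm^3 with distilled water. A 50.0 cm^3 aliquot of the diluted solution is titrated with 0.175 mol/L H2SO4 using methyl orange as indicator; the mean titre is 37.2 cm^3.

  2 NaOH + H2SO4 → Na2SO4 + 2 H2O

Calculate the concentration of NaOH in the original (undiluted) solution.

n(H2SO4) = 0.0372 × 0.175 = 6.51 × 10^-3 mol
From the 2:1 ratio, n(NaOH) in the aliquot = 2/1 × 6.51 × 10^-3 = 0.0130 mol
[NaOH]_dilute = 0.0130 / 0.0500 = 0.260 mol/L
Dilution factor = 100.0 / 20.0 = 5.000
[NaOH]_stock = 0.260 × 5.000 = 1.30 mol/L

1.30 mol/L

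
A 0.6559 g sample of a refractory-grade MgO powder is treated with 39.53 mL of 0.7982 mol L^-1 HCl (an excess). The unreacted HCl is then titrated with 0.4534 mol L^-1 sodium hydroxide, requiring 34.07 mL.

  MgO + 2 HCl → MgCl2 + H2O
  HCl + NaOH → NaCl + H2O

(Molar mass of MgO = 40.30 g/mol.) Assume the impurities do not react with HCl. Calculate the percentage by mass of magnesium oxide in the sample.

49.48 %

n(HCl) added = 0.03953 × 0.7982 = 0.03155 mol
n(NaOH) used in back-titration = 0.03407 × 0.4534 = 0.01545 mol
n(HCl) left over = 0.01545 mol (1:1 ratio)
n(HCl) consumed by analyte = 0.03155 − 0.01545 = 0.01611 mol
From the 1:2 ratio, n(MgO) = 1/2 × 0.01611 = 8.053 × 10^-3 mol
mass of MgO = 8.053 × 10^-3 × 40.30 = 0.3245 g
% MgO = 0.3245 / 0.6559 × 100 = 49.48 %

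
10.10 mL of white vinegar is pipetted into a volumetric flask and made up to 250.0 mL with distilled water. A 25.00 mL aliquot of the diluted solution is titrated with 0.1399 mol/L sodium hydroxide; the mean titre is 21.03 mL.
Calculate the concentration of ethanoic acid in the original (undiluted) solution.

CH3COOH + NaOH → CH3COONa + H2O
n(NaOH) = 0.02103 × 0.1399 = 2.942 × 10^-3 mol
n(CH3COOH) in the aliquot = 2.942 × 10^-3 mol (1:1 ratio)
[CH3COOH]_dilute = 2.942 × 10^-3 / 0.02500 = 0.1177 mol/L
Dilution factor = 250.0 / 10.10 = 24.75
[CH3COOH]_stock = 0.1177 × 24.75 = 2.913 mol/L

2.913 mol/L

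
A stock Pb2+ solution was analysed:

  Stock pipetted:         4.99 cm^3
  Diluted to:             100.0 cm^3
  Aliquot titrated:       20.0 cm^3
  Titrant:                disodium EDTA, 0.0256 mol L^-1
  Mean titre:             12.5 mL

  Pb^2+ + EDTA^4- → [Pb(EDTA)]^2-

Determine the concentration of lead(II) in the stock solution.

n(EDTA) = 0.0125 × 0.0256 = 3.20 × 10^-4 mol
n(Pb2+) in the aliquot = 3.20 × 10^-4 mol (1:1 ratio)
[Pb2+]_dilute = 3.20 × 10^-4 / 0.0200 = 0.0160 mol/L
Dilution factor = 100.0 / 4.99 = 20.04
[Pb2+]_stock = 0.0160 × 20.04 = 0.321 mol/L

0.321 mol/L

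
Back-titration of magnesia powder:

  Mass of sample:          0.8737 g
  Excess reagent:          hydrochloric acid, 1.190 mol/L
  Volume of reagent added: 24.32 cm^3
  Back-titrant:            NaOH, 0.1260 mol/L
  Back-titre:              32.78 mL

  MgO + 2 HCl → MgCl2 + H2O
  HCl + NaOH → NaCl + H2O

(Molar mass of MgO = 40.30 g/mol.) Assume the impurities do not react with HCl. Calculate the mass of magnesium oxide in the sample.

0.4999 g

n(HCl) added = 0.02432 × 1.190 = 0.02894 mol
n(NaOH) used in back-titration = 0.03278 × 0.1260 = 4.130 × 10^-3 mol
n(HCl) left over = 4.130 × 10^-3 mol (1:1 ratio)
n(HCl) consumed by analyte = 0.02894 − 4.130 × 10^-3 = 0.02481 mol
From the 1:2 ratio, n(MgO) = 1/2 × 0.02481 = 0.01241 mol
mass of MgO = 0.01241 × 40.30 = 0.4999 g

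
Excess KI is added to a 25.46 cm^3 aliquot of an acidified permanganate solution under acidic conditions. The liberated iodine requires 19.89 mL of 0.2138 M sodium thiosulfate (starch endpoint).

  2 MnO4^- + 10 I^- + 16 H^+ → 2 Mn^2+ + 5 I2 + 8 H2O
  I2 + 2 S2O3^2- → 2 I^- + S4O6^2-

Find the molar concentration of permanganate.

0.03341 M

n(S2O3^2-) = 0.01989 × 0.2138 = 4.252 × 10^-3 mol
n(I2) = n(S2O3^2-)/2 = 2.126 × 10^-3 mol
From the 2:5 ratio, n(MnO4^-) in the aliquot = 2/5 × 2.126 × 10^-3 = 8.505 × 10^-4 mol
[MnO4^-] = 8.505 × 10^-4 / 0.02546 = 0.03341 mol/L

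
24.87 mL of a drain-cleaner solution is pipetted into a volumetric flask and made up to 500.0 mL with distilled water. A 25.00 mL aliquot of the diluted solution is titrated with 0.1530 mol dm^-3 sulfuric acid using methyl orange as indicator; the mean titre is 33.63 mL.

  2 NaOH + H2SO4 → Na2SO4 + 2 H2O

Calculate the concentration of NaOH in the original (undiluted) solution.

8.276 mol/L

n(H2SO4) = 0.03363 × 0.1530 = 5.145 × 10^-3 mol
From the 2:1 ratio, n(NaOH) in the aliquot = 2/1 × 5.145 × 10^-3 = 0.01029 mol
[NaOH]_dilute = 0.01029 / 0.02500 = 0.4116 mol/L
Dilution factor = 500.0 / 24.87 = 20.10
[NaOH]_stock = 0.4116 × 20.10 = 8.276 mol/L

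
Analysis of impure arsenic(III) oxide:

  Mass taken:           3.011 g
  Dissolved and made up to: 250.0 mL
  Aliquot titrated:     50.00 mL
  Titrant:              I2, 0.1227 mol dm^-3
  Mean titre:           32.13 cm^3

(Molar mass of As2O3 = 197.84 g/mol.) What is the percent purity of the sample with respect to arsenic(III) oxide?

As2O3 + 2 I2 + 2 H2O → As2O5 + 4 HI
n(I2) per titration = 0.03213 × 0.1227 = 3.942 × 10^-3 mol
From the 1:2 ratio, n(As2O3) in each aliquot = 1/2 × 3.942 × 10^-3 = 1.971 × 10^-3 mol
n(As2O3) in the whole flask = 1.971 × 10^-3 × 250.0/50.00 = 9.856 × 10^-3 mol
mass of As2O3 = 9.856 × 10^-3 × 197.84 = 1.950 g
% As2O3 = 1.950 / 3.011 × 100 = 64.76 %

64.76 %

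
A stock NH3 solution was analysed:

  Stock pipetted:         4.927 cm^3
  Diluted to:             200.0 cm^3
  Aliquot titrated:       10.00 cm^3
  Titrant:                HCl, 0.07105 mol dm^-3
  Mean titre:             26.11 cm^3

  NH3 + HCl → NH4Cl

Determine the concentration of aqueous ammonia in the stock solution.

7.530 mol/L

n(HCl) = 0.02611 × 0.07105 = 1.855 × 10^-3 mol
n(NH3) in the aliquot = 1.855 × 10^-3 mol (1:1 ratio)
[NH3]_dilute = 1.855 × 10^-3 / 0.01000 = 0.1855 mol/L
Dilution factor = 200.0 / 4.927 = 40.59
[NH3]_stock = 0.1855 × 40.59 = 7.530 mol/L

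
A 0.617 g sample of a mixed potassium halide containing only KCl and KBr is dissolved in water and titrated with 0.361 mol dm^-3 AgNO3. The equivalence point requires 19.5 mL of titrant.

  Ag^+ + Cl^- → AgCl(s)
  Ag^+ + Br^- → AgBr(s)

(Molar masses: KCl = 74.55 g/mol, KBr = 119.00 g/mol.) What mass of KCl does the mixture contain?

n(AgNO3) = 0.0195 × 0.361 = 7.04 × 10^-3 mol
Let x = n(KCl), y = n(KBr).
Titrant: 1x + 1y = 7.04 × 10^-3;  mass: 74.55x + 119.00y = 0.617
Solving, x = 4.97 × 10^-3 mol, y = 2.07 × 10^-3 mol
mass of KCl = 4.97 × 10^-3 × 74.55 = 0.370 g

0.370 g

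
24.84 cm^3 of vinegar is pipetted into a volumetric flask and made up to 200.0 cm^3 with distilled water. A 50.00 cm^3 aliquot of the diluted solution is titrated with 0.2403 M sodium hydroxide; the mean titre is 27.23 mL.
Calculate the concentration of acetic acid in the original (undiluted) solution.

1.054 M

CH3COOH + NaOH → CH3COONa + H2O
n(NaOH) = 0.02723 × 0.2403 = 6.543 × 10^-3 mol
n(CH3COOH) in the aliquot = 6.543 × 10^-3 mol (1:1 ratio)
[CH3COOH]_dilute = 6.543 × 10^-3 / 0.05000 = 0.1309 mol/L
Dilution factor = 200.0 / 24.84 = 8.052
[CH3COOH]_stock = 0.1309 × 8.052 = 1.054 mol/L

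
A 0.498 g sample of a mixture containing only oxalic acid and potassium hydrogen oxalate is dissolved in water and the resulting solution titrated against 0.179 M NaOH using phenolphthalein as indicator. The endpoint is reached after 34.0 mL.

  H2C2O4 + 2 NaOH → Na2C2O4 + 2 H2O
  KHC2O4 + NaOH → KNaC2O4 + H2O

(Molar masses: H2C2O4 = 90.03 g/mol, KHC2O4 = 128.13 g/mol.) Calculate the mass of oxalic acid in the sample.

n(NaOH) = 0.0340 × 0.179 = 6.09 × 10^-3 mol
Let x = n(H2C2O4), y = n(KHC2O4).
Titrant: 2x + 1y = 6.09 × 10^-3;  mass: 90.03x + 128.13y = 0.498
Solving, x = 1.70 × 10^-3 mol, y = 2.70 × 10^-3 mol
mass of H2C2O4 = 1.70 × 10^-3 × 90.03 = 0.153 g

0.153 g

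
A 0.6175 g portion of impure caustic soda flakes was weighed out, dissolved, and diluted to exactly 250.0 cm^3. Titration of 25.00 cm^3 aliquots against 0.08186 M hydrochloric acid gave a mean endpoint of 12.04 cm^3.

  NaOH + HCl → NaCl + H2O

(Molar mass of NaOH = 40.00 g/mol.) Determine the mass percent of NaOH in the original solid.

63.84 %

n(HCl) per titration = 0.01204 × 0.08186 = 9.856 × 10^-4 mol
n(NaOH) in each aliquot = 9.856 × 10^-4 mol (1:1 ratio)
n(NaOH) in the whole flask = 9.856 × 10^-4 × 250.0/25.00 = 9.856 × 10^-3 mol
mass of NaOH = 9.856 × 10^-3 × 40.00 = 0.3942 g
% NaOH = 0.3942 / 0.6175 × 100 = 63.84 %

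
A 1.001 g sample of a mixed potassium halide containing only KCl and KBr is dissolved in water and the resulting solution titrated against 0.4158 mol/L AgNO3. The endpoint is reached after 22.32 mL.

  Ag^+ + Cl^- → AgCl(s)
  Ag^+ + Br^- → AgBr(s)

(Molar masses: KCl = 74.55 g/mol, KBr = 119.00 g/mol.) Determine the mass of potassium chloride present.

n(AgNO3) = 0.02232 × 0.4158 = 9.281 × 10^-3 mol
Let x = n(KCl), y = n(KBr).
Titrant: 1x + 1y = 9.281 × 10^-3;  mass: 74.55x + 119.00y = 1.001
Solving, x = 2.326 × 10^-3 mol, y = 6.954 × 10^-3 mol
mass of KCl = 2.326 × 10^-3 × 74.55 = 0.1734 g

0.1734 g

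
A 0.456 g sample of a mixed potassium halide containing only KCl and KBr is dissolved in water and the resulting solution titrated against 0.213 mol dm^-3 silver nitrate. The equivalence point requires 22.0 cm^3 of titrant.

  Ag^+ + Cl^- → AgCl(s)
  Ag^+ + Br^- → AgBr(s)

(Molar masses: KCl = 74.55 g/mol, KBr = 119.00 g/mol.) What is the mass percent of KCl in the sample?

n(AgNO3) = 0.0220 × 0.213 = 4.69 × 10^-3 mol
Let x = n(KCl), y = n(KBr).
Titrant: 1x + 1y = 4.69 × 10^-3;  mass: 74.55x + 119.00y = 0.456
Solving, x = 2.29 × 10^-3 mol, y = 2.40 × 10^-3 mol
mass of KCl = 2.29 × 10^-3 × 74.55 = 0.170 g
% KCl = 0.170 / 0.456 × 100 = 37.4 %

37.4 %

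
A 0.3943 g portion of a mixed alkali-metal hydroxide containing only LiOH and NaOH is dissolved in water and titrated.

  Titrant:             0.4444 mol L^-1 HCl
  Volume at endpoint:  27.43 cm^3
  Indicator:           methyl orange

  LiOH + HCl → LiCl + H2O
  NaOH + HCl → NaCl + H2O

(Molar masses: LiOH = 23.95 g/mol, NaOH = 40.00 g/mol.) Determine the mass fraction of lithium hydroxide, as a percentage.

n(HCl) = 0.02743 × 0.4444 = 0.01219 mol
Let x = n(LiOH), y = n(NaOH).
Titrant: 1x + 1y = 0.01219;  mass: 23.95x + 40.00y = 0.3943
Solving, x = 5.813 × 10^-3 mol, y = 6.377 × 10^-3 mol
mass of LiOH = 5.813 × 10^-3 × 23.95 = 0.1392 g
% LiOH = 0.1392 / 0.3943 × 100 = 35.31 %

35.31 %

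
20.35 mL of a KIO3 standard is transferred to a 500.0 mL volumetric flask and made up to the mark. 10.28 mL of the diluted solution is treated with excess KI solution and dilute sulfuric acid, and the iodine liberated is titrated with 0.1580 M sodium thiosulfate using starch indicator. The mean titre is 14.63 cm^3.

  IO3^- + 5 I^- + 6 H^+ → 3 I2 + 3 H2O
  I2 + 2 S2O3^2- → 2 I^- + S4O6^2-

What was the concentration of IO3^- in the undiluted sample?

n(S2O3^2-) = 0.01463 × 0.1580 = 2.312 × 10^-3 mol
n(I2) = n(S2O3^2-)/2 = 1.156 × 10^-3 mol
From the 1:3 ratio, n(IO3^-) in the aliquot = 1/3 × 1.156 × 10^-3 = 3.853 × 10^-4 mol
[IO3^-]_dilute = 3.853 × 10^-4 / 0.01028 = 0.03748 mol/L
[IO3^-]_original = 0.03748 × 500.0/20.35 = 0.9208 mol/L

0.9208 M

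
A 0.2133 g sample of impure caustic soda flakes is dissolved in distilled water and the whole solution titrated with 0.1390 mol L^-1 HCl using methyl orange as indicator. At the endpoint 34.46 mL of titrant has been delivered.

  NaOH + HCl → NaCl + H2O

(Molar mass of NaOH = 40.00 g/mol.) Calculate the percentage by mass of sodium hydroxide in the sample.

89.83 %

n(HCl) = 0.03446 L × 0.1390 mol/L = 4.790 × 10^-3 mol
n(NaOH) = 4.790 × 10^-3 mol (1:1 ratio)
mass of NaOH = 4.790 × 10^-3 × 40.00 g/mol = 0.1916 g
% NaOH = 0.1916 / 0.2133 × 100 = 89.83 %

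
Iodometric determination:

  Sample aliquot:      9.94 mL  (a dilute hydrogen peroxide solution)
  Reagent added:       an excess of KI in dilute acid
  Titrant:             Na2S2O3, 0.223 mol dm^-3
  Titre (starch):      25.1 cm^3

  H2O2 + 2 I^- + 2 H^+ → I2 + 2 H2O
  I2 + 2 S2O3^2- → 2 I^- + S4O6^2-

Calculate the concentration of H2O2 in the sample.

n(S2O3^2-) = 0.0251 × 0.223 = 5.60 × 10^-3 mol
n(I2) = n(S2O3^2-)/2 = 2.80 × 10^-3 mol
n(H2O2) in the aliquot = 2.80 × 10^-3 mol (1:1 ratio)
[H2O2] = 2.80 × 10^-3 / 0.00994 = 0.282 mol/L

0.282 mol/L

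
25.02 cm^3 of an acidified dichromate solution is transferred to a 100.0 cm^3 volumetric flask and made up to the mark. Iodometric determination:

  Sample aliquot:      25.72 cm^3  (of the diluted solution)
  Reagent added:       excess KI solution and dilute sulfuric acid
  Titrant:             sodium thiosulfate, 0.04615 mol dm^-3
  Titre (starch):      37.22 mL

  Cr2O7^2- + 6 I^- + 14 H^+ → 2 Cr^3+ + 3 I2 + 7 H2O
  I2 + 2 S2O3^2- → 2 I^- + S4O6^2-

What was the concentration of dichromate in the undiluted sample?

n(S2O3^2-) = 0.03722 × 0.04615 = 1.718 × 10^-3 mol
n(I2) = n(S2O3^2-)/2 = 8.589 × 10^-4 mol
From the 1:3 ratio, n(Cr2O7^2-) in the aliquot = 1/3 × 8.589 × 10^-4 = 2.863 × 10^-4 mol
[Cr2O7^2-]_dilute = 2.863 × 10^-4 / 0.02572 = 0.01113 mol/L
[Cr2O7^2-]_original = 0.01113 × 100.0/25.02 = 0.04449 mol/L

0.04449 mol/L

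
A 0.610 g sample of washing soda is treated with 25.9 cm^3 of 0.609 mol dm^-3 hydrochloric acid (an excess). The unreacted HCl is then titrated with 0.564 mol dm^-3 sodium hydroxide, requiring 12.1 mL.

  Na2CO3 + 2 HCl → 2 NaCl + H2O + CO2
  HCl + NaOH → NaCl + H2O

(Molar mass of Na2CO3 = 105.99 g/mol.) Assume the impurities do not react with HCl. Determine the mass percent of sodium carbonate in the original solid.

77.7 %

n(HCl) added = 0.0259 × 0.609 = 0.0158 mol
n(NaOH) used in back-titration = 0.0121 × 0.564 = 6.82 × 10^-3 mol
n(HCl) left over = 6.82 × 10^-3 mol (1:1 ratio)
n(HCl) consumed by analyte = 0.0158 − 6.82 × 10^-3 = 8.95 × 10^-3 mol
From the 1:2 ratio, n(Na2CO3) = 1/2 × 8.95 × 10^-3 = 4.47 × 10^-3 mol
mass of Na2CO3 = 4.47 × 10^-3 × 105.99 = 0.474 g
% Na2CO3 = 0.474 / 0.610 × 100 = 77.7 %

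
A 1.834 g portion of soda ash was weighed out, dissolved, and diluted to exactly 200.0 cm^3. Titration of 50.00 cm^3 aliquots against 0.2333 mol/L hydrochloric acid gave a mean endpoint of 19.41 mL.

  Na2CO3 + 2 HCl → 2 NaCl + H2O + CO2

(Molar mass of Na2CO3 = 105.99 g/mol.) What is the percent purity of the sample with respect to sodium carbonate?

n(HCl) per titration = 0.01941 × 0.2333 = 4.528 × 10^-3 mol
From the 1:2 ratio, n(Na2CO3) in each aliquot = 1/2 × 4.528 × 10^-3 = 2.264 × 10^-3 mol
n(Na2CO3) in the whole flask = 2.264 × 10^-3 × 200.0/50.00 = 9.057 × 10^-3 mol
mass of Na2CO3 = 9.057 × 10^-3 × 105.99 = 0.9599 g
% Na2CO3 = 0.9599 / 1.834 × 100 = 52.34 %

52.34 %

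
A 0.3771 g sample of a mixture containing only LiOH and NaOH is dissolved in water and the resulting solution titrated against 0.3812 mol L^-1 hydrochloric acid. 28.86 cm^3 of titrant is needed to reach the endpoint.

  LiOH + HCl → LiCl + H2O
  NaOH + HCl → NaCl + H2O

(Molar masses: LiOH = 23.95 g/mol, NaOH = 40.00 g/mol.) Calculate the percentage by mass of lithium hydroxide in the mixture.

24.91 %

n(HCl) = 0.02886 × 0.3812 = 0.01100 mol
Let x = n(LiOH), y = n(NaOH).
Titrant: 1x + 1y = 0.01100;  mass: 23.95x + 40.00y = 0.3771
Solving, x = 3.923 × 10^-3 mol, y = 7.079 × 10^-3 mol
mass of LiOH = 3.923 × 10^-3 × 23.95 = 0.09395 g
% LiOH = 0.09395 / 0.3771 × 100 = 24.91 %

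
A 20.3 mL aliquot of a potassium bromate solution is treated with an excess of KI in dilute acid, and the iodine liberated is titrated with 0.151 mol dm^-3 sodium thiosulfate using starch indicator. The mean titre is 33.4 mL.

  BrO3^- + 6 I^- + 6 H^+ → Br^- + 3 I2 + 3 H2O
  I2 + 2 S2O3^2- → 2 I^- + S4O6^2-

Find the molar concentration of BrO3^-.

0.0414 mol/L

n(S2O3^2-) = 0.0334 × 0.151 = 5.04 × 10^-3 mol
n(I2) = n(S2O3^2-)/2 = 2.52 × 10^-3 mol
From the 1:3 ratio, n(BrO3^-) in the aliquot = 1/3 × 2.52 × 10^-3 = 8.41 × 10^-4 mol
[BrO3^-] = 8.41 × 10^-4 / 0.0203 = 0.0414 mol/L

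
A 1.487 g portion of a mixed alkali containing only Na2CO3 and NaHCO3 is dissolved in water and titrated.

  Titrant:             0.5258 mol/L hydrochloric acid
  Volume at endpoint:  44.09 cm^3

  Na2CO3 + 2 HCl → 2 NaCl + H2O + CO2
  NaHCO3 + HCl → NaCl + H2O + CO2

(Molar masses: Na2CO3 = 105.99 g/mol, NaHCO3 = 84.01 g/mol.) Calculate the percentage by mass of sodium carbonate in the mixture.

n(HCl) = 0.04409 × 0.5258 = 0.02318 mol
Let x = n(Na2CO3), y = n(NaHCO3).
Titrant: 2x + 1y = 0.02318;  mass: 105.99x + 84.01y = 1.487
Solving, x = 7.425 × 10^-3 mol, y = 8.333 × 10^-3 mol
mass of Na2CO3 = 7.425 × 10^-3 × 105.99 = 0.7870 g
% Na2CO3 = 0.7870 / 1.487 × 100 = 52.92 %

52.92 %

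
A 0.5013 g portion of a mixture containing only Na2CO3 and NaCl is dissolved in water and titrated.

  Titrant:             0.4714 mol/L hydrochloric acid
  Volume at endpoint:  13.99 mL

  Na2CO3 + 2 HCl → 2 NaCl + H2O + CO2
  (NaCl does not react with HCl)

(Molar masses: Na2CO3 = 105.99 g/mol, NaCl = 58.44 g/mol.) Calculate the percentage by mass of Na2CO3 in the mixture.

n(HCl) = 0.01399 × 0.4714 = 6.595 × 10^-3 mol
Let x = n(Na2CO3), y = n(NaCl).
Titrant: 2x = 6.595 × 10^-3;  mass: 105.99x + 58.44y = 0.5013
Solving, x = 3.297 × 10^-3 mol, y = 2.598 × 10^-3 mol
mass of Na2CO3 = 3.297 × 10^-3 × 105.99 = 0.3495 g
% Na2CO3 = 0.3495 / 0.5013 × 100 = 69.72 %

69.72 %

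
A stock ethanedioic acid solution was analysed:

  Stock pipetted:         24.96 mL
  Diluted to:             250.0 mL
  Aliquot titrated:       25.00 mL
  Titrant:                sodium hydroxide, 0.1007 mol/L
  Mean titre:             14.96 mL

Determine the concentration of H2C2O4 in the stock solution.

0.3018 mol/L

H2C2O4 + 2 NaOH → Na2C2O4 + 2 H2O
n(NaOH) = 0.01496 × 0.1007 = 1.506 × 10^-3 mol
From the 1:2 ratio, n(H2C2O4) in the aliquot = 1/2 × 1.506 × 10^-3 = 7.532 × 10^-4 mol
[H2C2O4]_dilute = 7.532 × 10^-4 / 0.02500 = 0.03013 mol/L
Dilution factor = 250.0 / 24.96 = 10.02
[H2C2O4]_stock = 0.03013 × 10.02 = 0.3018 mol/L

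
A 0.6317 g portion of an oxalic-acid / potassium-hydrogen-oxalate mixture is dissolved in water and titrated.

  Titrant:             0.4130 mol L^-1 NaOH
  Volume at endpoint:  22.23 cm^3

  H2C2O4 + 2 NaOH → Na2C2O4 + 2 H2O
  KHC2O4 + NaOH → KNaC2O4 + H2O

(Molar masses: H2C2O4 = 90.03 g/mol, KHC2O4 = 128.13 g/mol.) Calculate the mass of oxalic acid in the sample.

0.2950 g

n(NaOH) = 0.02223 × 0.4130 = 9.181 × 10^-3 mol
Let x = n(H2C2O4), y = n(KHC2O4).
Titrant: 2x + 1y = 9.181 × 10^-3;  mass: 90.03x + 128.13y = 0.6317
Solving, x = 3.277 × 10^-3 mol, y = 2.628 × 10^-3 mol
mass of H2C2O4 = 3.277 × 10^-3 × 90.03 = 0.2950 g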